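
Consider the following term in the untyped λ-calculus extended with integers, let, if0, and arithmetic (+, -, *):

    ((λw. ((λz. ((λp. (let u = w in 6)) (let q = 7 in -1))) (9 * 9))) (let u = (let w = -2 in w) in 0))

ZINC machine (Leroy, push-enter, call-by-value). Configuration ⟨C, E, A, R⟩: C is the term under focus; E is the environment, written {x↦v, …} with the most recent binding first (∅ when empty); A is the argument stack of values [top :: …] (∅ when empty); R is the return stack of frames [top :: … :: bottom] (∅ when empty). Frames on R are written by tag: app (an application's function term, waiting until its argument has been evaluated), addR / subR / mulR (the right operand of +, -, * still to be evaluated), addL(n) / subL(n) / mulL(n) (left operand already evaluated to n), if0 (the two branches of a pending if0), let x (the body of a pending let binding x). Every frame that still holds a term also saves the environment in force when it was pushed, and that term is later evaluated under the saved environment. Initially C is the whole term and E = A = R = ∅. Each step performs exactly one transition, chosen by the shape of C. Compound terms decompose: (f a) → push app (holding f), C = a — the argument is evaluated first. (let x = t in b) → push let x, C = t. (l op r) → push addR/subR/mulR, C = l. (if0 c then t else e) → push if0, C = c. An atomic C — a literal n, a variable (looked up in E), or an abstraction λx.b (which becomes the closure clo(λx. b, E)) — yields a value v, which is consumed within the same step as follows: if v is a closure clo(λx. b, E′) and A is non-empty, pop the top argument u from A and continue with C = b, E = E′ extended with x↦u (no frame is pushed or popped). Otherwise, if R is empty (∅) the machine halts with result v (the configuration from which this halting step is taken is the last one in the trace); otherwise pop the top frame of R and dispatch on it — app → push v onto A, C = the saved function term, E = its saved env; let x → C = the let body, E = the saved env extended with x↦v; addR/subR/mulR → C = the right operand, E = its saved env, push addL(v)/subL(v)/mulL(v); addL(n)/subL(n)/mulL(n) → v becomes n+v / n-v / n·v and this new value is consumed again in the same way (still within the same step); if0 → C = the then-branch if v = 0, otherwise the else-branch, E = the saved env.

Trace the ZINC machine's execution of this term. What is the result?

Answer: 6

Derivation:
t=0: <C=((λw. ((λz. ((λp. (let u = w in 6)) (let q = 7 in -1))) (9 * 9))) (let u = (let w = -2 in w) in 0)), E=∅, A=∅, R=∅>
t=1: <C=(let u = (let w = -2 in w) in 0), E=∅, A=∅, R=[app]>
t=2: <C=(let w = -2 in w), E=∅, A=∅, R=[let u :: app]>
t=3: <C=-2, E=∅, A=∅, R=[let w :: let u :: app]>
t=4: <C=w, E={w↦-2}, A=∅, R=[let u :: app]>
t=5: <C=0, E={u↦-2}, A=∅, R=[app]>
t=6: <C=(λw. ((λz. ((λp. (let u = w in 6)) (let q = 7 in -1))) (9 * 9))), E=∅, A=[0], R=∅>
t=7: <C=((λz. ((λp. (let u = w in 6)) (let q = 7 in -1))) (9 * 9)), E={w↦0}, A=∅, R=∅>
t=8: <C=(9 * 9), E={w↦0}, A=∅, R=[app]>
t=9: <C=9, E={w↦0}, A=∅, R=[mulR :: app]>
t=10: <C=9, E={w↦0}, A=∅, R=[mulL(9) :: app]>
t=11: <C=(λz. ((λp. (let u = w in 6)) (let q = 7 in -1))), E={w↦0}, A=[81], R=∅>
t=12: <C=((λp. (let u = w in 6)) (let q = 7 in -1)), E={z↦81, w↦0}, A=∅, R=∅>
t=13: <C=(let q = 7 in -1), E={z↦81, w↦0}, A=∅, R=[app]>
t=14: <C=7, E={z↦81, w↦0}, A=∅, R=[let q :: app]>
t=15: <C=-1, E={q↦7, z↦81, w↦0}, A=∅, R=[app]>
t=16: <C=(λp. (let u = w in 6)), E={z↦81, w↦0}, A=[-1], R=∅>
t=17: <C=(let u = w in 6), E={p↦-1, z↦81, w↦0}, A=∅, R=∅>
t=18: <C=w, E={p↦-1, z↦81, w↦0}, A=∅, R=[let u]>
t=19: <C=6, E={u↦0, p↦-1, z↦81, w↦0}, A=∅, R=∅>
→ final value 6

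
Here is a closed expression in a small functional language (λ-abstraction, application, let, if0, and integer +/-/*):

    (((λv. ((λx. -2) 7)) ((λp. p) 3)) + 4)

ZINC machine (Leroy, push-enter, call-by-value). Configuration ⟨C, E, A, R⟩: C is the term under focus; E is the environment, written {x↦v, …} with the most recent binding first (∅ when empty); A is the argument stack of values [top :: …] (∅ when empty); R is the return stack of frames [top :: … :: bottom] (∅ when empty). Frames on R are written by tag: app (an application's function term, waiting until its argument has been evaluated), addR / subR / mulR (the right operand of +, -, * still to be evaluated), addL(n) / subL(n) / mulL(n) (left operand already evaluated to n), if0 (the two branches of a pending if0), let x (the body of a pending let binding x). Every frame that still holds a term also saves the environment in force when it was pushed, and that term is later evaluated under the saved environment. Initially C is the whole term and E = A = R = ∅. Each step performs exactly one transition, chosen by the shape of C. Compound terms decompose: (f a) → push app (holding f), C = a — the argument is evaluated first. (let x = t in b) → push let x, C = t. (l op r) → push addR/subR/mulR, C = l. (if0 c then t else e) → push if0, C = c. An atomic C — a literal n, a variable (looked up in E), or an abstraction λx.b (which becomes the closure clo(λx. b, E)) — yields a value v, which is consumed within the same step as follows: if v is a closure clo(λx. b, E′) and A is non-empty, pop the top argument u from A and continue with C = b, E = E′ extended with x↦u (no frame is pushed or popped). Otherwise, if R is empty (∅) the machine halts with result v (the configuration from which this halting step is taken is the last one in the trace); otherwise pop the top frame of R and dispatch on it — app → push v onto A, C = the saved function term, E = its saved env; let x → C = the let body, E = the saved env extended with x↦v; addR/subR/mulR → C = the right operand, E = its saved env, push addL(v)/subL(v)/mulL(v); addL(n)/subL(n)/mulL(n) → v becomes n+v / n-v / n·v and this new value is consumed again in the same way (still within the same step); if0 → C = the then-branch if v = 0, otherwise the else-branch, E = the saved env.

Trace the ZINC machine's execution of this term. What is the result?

t=0: [C=(((λv. ((λx. -2) 7)) ((λp. p) 3)) + 4) | E=∅ | A=∅ | R=∅]
t=1: [C=((λv. ((λx. -2) 7)) ((λp. p) 3)) | E=∅ | A=∅ | R=[addR]]
t=2: [C=((λp. p) 3) | E=∅ | A=∅ | R=[app :: addR]]
t=3: [C=3 | E=∅ | A=∅ | R=[app :: app :: addR]]
t=4: [C=(λp. p) | E=∅ | A=[3] | R=[app :: addR]]
t=5: [C=p | E={p↦3} | A=∅ | R=[app :: addR]]
t=6: [C=(λv. ((λx. -2) 7)) | E=∅ | A=[3] | R=[addR]]
t=7: [C=((λx. -2) 7) | E={v↦3} | A=∅ | R=[addR]]
t=8: [C=7 | E={v↦3} | A=∅ | R=[app :: addR]]
t=9: [C=(λx. -2) | E={v↦3} | A=[7] | R=[addR]]
t=10: [C=-2 | E={x↦7, v↦3} | A=∅ | R=[addR]]
t=11: [C=4 | E=∅ | A=∅ | R=[addL(-2)]]
→ final value 2

Answer: 2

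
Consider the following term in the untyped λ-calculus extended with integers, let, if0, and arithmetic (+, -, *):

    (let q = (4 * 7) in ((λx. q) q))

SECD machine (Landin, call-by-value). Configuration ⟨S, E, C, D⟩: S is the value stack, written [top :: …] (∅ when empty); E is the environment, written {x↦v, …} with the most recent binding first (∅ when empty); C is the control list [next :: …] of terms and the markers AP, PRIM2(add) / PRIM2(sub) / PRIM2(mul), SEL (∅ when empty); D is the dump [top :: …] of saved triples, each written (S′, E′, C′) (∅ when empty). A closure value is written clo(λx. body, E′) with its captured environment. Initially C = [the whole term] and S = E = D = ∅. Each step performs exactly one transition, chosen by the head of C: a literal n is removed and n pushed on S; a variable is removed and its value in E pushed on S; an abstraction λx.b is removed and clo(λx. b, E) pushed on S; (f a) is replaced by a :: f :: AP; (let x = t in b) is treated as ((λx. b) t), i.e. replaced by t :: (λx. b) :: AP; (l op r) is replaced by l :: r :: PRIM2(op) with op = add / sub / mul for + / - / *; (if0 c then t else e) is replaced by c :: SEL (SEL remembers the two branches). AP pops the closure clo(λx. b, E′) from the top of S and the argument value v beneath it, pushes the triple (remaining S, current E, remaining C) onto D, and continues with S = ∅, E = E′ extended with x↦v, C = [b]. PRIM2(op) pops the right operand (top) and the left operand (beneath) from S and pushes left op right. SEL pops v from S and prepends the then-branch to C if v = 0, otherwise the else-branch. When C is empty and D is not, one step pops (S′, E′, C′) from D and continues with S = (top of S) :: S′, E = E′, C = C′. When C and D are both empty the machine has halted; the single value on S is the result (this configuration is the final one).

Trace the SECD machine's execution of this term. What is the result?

Answer: 28

Derivation:
[0] ⟨S=∅; E=∅; C=[(let q = (4 * 7) in ((λx. q) q))]; D=∅⟩
[1] ⟨S=∅; E=∅; C=[(4 * 7) :: (λq. ((λx. q) q)) :: AP]; D=∅⟩
[2] ⟨S=∅; E=∅; C=[4 :: 7 :: PRIM2(mul) :: (λq. ((λx. q) q)) :: AP]; D=∅⟩
[3] ⟨S=[4]; E=∅; C=[7 :: PRIM2(mul) :: (λq. ((λx. q) q)) :: AP]; D=∅⟩
[4] ⟨S=[7 :: 4]; E=∅; C=[PRIM2(mul) :: (λq. ((λx. q) q)) :: AP]; D=∅⟩
[5] ⟨S=[28]; E=∅; C=[(λq. ((λx. q) q)) :: AP]; D=∅⟩
[6] ⟨S=[clo(λq. ((λx. q) q), ∅) :: 28]; E=∅; C=[AP]; D=∅⟩
[7] ⟨S=∅; E={q↦28}; C=[((λx. q) q)]; D=[(∅, ∅, ∅)]⟩
[8] ⟨S=∅; E={q↦28}; C=[q :: (λx. q) :: AP]; D=[(∅, ∅, ∅)]⟩
[9] ⟨S=[28]; E={q↦28}; C=[(λx. q) :: AP]; D=[(∅, ∅, ∅)]⟩
[10] ⟨S=[clo(λx. q, {q↦28}) :: 28]; E={q↦28}; C=[AP]; D=[(∅, ∅, ∅)]⟩
[11] ⟨S=∅; E={x↦28, q↦28}; C=[q]; D=[(∅, {q↦28}, ∅) :: (∅, ∅, ∅)]⟩
[12] ⟨S=[28]; E={x↦28, q↦28}; C=∅; D=[(∅, {q↦28}, ∅) :: (∅, ∅, ∅)]⟩
[13] ⟨S=[28]; E={q↦28}; C=∅; D=[(∅, ∅, ∅)]⟩
[14] ⟨S=[28]; E=∅; C=∅; D=∅⟩
→ final value 28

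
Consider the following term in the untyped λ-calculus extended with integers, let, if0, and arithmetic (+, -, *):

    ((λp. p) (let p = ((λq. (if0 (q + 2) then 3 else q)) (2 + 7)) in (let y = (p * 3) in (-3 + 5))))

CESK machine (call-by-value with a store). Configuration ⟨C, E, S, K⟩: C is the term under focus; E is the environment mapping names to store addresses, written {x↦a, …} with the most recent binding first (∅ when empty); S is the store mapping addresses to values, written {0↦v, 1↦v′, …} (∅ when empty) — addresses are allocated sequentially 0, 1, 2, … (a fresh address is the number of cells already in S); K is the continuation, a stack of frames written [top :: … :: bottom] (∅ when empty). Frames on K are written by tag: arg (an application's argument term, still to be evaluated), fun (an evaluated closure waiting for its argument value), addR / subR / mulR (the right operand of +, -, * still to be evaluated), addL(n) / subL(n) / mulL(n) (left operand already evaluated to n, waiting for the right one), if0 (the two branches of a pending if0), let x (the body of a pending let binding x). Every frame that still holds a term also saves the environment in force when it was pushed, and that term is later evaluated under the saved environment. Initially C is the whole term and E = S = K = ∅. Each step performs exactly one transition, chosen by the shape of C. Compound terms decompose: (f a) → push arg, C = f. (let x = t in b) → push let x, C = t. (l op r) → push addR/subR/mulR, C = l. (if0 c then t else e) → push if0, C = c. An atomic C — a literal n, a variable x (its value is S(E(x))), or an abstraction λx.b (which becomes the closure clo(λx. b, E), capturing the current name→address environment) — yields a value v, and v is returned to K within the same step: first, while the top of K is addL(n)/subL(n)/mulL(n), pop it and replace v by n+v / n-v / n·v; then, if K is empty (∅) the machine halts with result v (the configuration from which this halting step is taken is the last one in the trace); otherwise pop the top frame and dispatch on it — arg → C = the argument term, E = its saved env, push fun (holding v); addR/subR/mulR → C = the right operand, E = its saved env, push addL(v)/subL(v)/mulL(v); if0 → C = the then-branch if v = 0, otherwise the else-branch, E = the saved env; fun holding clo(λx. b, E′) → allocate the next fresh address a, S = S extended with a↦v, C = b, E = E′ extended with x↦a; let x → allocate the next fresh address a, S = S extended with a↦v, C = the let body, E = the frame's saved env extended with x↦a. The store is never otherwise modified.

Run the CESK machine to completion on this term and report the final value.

Answer: 2

Execution trace:
t=0: ⟨C=((λp. p) (let p = ((λq. (if0 (q + 2) then 3 else q)) (2 + 7)) in (let y = (p * 3) in (-3 + 5)))); E=∅; S=∅; K=∅⟩
t=1: ⟨C=(λp. p); E=∅; S=∅; K=[arg]⟩
t=2: ⟨C=(let p = ((λq. (if0 (q + 2) then 3 else q)) (2 + 7)) in (let y = (p * 3) in (-3 + 5))); E=∅; S=∅; K=[fun]⟩
t=3: ⟨C=((λq. (if0 (q + 2) then 3 else q)) (2 + 7)); E=∅; S=∅; K=[let p :: fun]⟩
t=4: ⟨C=(λq. (if0 (q + 2) then 3 else q)); E=∅; S=∅; K=[arg :: let p :: fun]⟩
t=5: ⟨C=(2 + 7); E=∅; S=∅; K=[fun :: let p :: fun]⟩
t=6: ⟨C=2; E=∅; S=∅; K=[addR :: fun :: let p :: fun]⟩
t=7: ⟨C=7; E=∅; S=∅; K=[addL(2) :: fun :: let p :: fun]⟩
t=8: ⟨C=(if0 (q + 2) then 3 else q); E={q↦0}; S={0↦9}; K=[let p :: fun]⟩
t=9: ⟨C=(q + 2); E={q↦0}; S={0↦9}; K=[if0 :: let p :: fun]⟩
t=10: ⟨C=q; E={q↦0}; S={0↦9}; K=[addR :: if0 :: let p :: fun]⟩
t=11: ⟨C=2; E={q↦0}; S={0↦9}; K=[addL(9) :: if0 :: let p :: fun]⟩
t=12: ⟨C=q; E={q↦0}; S={0↦9}; K=[let p :: fun]⟩
t=13: ⟨C=(let y = (p * 3) in (-3 + 5)); E={p↦1}; S={0↦9, 1↦9}; K=[fun]⟩
t=14: ⟨C=(p * 3); E={p↦1}; S={0↦9, 1↦9}; K=[let y :: fun]⟩
t=15: ⟨C=p; E={p↦1}; S={0↦9, 1↦9}; K=[mulR :: let y :: fun]⟩
t=16: ⟨C=3; E={p↦1}; S={0↦9, 1↦9}; K=[mulL(9) :: let y :: fun]⟩
t=17: ⟨C=(-3 + 5); E={y↦2, p↦1}; S={0↦9, 1↦9, 2↦27}; K=[fun]⟩
t=18: ⟨C=-3; E={y↦2, p↦1}; S={0↦9, 1↦9, 2↦27}; K=[addR :: fun]⟩
t=19: ⟨C=5; E={y↦2, p↦1}; S={0↦9, 1↦9, 2↦27}; K=[addL(-3) :: fun]⟩
t=20: ⟨C=p; E={p↦3}; S={0↦9, 1↦9, 2↦27, 3↦2}; K=∅⟩
→ final value 2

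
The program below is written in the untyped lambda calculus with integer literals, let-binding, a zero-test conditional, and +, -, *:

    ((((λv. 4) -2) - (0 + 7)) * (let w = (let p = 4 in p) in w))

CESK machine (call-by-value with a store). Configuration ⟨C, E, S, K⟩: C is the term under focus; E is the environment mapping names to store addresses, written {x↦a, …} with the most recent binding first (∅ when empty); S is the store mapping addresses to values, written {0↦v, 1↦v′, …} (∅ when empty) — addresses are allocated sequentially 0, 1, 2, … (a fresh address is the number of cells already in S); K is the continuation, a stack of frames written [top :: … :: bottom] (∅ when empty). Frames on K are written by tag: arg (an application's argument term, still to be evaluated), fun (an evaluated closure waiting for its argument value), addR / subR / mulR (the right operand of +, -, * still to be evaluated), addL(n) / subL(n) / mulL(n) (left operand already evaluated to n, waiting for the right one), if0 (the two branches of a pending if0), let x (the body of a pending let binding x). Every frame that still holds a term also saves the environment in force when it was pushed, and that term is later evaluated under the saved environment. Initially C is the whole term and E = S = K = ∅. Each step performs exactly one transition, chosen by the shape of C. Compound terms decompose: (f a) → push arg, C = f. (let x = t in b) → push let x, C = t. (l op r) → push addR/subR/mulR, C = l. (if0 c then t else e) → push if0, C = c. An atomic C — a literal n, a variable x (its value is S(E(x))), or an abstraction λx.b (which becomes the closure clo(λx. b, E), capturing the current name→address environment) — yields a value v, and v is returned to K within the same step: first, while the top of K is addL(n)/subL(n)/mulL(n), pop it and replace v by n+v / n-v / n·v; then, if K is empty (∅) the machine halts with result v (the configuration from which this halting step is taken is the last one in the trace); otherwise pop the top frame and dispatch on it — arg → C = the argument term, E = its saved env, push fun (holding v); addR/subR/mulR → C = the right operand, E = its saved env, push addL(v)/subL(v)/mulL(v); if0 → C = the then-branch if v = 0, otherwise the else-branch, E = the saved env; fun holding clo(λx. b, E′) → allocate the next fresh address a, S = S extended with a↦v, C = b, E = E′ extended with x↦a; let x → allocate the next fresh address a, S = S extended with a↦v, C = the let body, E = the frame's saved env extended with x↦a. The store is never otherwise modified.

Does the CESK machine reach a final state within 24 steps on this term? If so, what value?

Answer: -12

Derivation:
step 0: [C=((((λv. 4) -2) - (0 + 7)) * (let w = (let p = 4 in p) in w)) | E=∅ | S=∅ | K=∅]
step 1: [C=(((λv. 4) -2) - (0 + 7)) | E=∅ | S=∅ | K=[mulR]]
step 2: [C=((λv. 4) -2) | E=∅ | S=∅ | K=[subR :: mulR]]
step 3: [C=(λv. 4) | E=∅ | S=∅ | K=[arg :: subR :: mulR]]
step 4: [C=-2 | E=∅ | S=∅ | K=[fun :: subR :: mulR]]
step 5: [C=4 | E={v↦0} | S={0↦-2} | K=[subR :: mulR]]
step 6: [C=(0 + 7) | E=∅ | S={0↦-2} | K=[subL(4) :: mulR]]
step 7: [C=0 | E=∅ | S={0↦-2} | K=[addR :: subL(4) :: mulR]]
step 8: [C=7 | E=∅ | S={0↦-2} | K=[addL(0) :: subL(4) :: mulR]]
step 9: [C=(let w = (let p = 4 in p) in w) | E=∅ | S={0↦-2} | K=[mulL(-3)]]
step 10: [C=(let p = 4 in p) | E=∅ | S={0↦-2} | K=[let w :: mulL(-3)]]
step 11: [C=4 | E=∅ | S={0↦-2} | K=[let p :: let w :: mulL(-3)]]
step 12: [C=p | E={p↦1} | S={0↦-2, 1↦4} | K=[let w :: mulL(-3)]]
step 13: [C=w | E={w↦2} | S={0↦-2, 1↦4, 2↦4} | K=[mulL(-3)]]
→ final value -12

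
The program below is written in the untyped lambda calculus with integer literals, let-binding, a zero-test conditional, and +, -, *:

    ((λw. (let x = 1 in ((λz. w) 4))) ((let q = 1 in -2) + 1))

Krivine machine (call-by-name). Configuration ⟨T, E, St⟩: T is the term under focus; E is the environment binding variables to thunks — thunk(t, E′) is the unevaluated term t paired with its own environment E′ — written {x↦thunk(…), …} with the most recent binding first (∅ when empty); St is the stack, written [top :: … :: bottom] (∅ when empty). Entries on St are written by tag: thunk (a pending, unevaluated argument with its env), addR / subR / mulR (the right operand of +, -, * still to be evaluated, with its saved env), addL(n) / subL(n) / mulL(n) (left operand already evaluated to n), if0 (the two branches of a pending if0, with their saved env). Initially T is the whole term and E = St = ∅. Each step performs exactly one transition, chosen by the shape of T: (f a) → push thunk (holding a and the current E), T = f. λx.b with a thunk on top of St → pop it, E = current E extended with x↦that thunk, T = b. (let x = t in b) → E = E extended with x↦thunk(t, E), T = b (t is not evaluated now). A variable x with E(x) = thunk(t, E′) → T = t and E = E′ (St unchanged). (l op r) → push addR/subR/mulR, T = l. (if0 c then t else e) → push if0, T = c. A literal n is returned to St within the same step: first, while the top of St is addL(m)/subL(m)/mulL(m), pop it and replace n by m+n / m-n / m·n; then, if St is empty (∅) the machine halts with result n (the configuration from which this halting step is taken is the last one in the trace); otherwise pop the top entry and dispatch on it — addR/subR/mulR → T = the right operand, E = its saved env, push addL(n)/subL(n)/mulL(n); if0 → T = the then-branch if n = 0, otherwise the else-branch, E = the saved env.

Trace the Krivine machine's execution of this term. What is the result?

Answer: -1

Derivation:
t=0: [T=((λw. (let x = 1 in ((λz. w) 4))) ((let q = 1 in -2) + 1)) | E=∅ | St=∅]
t=1: [T=(λw. (let x = 1 in ((λz. w) 4))) | E=∅ | St=[thunk]]
t=2: [T=(let x = 1 in ((λz. w) 4)) | E={w↦thunk(((let q = 1 in -2) + 1), ∅)} | St=∅]
t=3: [T=((λz. w) 4) | E={x↦thunk(1, {w↦thunk(((let q = 1 in -2) + 1), ∅)}), w↦thunk(((let q = 1 in -2) + 1), ∅)} | St=∅]
t=4: [T=(λz. w) | E={x↦thunk(1, {w↦thunk(((let q = 1 in -2) + 1), ∅)}), w↦thunk(((let q = 1 in -2) + 1), ∅)} | St=[thunk]]
t=5: [T=w | E={z↦thunk(4, {x↦thunk(1, {w↦thunk(((let q = 1 in -2) + 1), ∅)}), w↦thunk(((let q = 1 in -2) + 1), ∅)}), x↦thunk(1, {w↦thunk(((let q = 1 in -2) + 1), ∅)}), w↦thunk(((let q = 1 in -2) + 1), ∅)} | St=∅]
t=6: [T=((let q = 1 in -2) + 1) | E=∅ | St=∅]
t=7: [T=(let q = 1 in -2) | E=∅ | St=[addR]]
t=8: [T=-2 | E={q↦thunk(1, ∅)} | St=[addR]]
t=9: [T=1 | E=∅ | St=[addL(-2)]]
→ final value -1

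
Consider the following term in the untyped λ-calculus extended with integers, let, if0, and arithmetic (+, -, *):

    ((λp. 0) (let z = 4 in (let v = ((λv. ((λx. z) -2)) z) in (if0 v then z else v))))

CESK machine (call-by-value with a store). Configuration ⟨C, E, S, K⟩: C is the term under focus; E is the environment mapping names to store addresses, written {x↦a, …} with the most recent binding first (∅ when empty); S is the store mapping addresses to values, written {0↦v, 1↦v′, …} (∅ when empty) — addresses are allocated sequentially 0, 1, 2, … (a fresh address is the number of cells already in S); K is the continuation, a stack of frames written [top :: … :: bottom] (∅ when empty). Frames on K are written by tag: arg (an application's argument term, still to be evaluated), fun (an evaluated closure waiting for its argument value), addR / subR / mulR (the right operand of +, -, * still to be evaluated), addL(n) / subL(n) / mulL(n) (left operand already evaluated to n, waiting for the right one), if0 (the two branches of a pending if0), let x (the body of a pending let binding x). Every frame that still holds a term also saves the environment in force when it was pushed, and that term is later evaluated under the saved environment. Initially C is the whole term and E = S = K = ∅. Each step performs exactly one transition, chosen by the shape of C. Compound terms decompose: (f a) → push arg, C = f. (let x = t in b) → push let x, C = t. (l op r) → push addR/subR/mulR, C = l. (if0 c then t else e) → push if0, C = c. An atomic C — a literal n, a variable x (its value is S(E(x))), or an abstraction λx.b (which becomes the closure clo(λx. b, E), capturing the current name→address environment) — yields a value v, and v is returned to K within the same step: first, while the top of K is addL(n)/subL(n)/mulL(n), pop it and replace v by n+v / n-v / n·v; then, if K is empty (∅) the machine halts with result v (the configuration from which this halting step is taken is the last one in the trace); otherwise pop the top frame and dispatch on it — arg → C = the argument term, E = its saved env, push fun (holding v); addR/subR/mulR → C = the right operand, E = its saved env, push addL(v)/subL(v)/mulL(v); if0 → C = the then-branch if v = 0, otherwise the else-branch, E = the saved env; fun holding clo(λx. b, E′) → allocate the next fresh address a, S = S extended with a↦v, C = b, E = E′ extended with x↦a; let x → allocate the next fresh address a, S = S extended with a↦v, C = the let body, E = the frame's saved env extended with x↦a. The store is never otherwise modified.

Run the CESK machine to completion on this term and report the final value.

0. [C=((λp. 0) (let z = 4 in (let v = ((λv. ((λx. z) -2)) z) in (if0 v then z else v)))) | E=∅ | S=∅ | K=∅]
1. [C=(λp. 0) | E=∅ | S=∅ | K=[arg]]
2. [C=(let z = 4 in (let v = ((λv. ((λx. z) -2)) z) in (if0 v then z else v))) | E=∅ | S=∅ | K=[fun]]
3. [C=4 | E=∅ | S=∅ | K=[let z :: fun]]
4. [C=(let v = ((λv. ((λx. z) -2)) z) in (if0 v then z else v)) | E={z↦0} | S={0↦4} | K=[fun]]
5. [C=((λv. ((λx. z) -2)) z) | E={z↦0} | S={0↦4} | K=[let v :: fun]]
6. [C=(λv. ((λx. z) -2)) | E={z↦0} | S={0↦4} | K=[arg :: let v :: fun]]
7. [C=z | E={z↦0} | S={0↦4} | K=[fun :: let v :: fun]]
8. [C=((λx. z) -2) | E={v↦1, z↦0} | S={0↦4, 1↦4} | K=[let v :: fun]]
9. [C=(λx. z) | E={v↦1, z↦0} | S={0↦4, 1↦4} | K=[arg :: let v :: fun]]
10. [C=-2 | E={v↦1, z↦0} | S={0↦4, 1↦4} | K=[fun :: let v :: fun]]
11. [C=z | E={x↦2, v↦1, z↦0} | S={0↦4, 1↦4, 2↦-2} | K=[let v :: fun]]
12. [C=(if0 v then z else v) | E={v↦3, z↦0} | S={0↦4, 1↦4, 2↦-2, 3↦4} | K=[fun]]
13. [C=v | E={v↦3, z↦0} | S={0↦4, 1↦4, 2↦-2, 3↦4} | K=[if0 :: fun]]
14. [C=v | E={v↦3, z↦0} | S={0↦4, 1↦4, 2↦-2, 3↦4} | K=[fun]]
15. [C=0 | E={p↦4} | S={0↦4, 1↦4, 2↦-2, 3↦4, 4↦4} | K=∅]
→ final value 0

Answer: 0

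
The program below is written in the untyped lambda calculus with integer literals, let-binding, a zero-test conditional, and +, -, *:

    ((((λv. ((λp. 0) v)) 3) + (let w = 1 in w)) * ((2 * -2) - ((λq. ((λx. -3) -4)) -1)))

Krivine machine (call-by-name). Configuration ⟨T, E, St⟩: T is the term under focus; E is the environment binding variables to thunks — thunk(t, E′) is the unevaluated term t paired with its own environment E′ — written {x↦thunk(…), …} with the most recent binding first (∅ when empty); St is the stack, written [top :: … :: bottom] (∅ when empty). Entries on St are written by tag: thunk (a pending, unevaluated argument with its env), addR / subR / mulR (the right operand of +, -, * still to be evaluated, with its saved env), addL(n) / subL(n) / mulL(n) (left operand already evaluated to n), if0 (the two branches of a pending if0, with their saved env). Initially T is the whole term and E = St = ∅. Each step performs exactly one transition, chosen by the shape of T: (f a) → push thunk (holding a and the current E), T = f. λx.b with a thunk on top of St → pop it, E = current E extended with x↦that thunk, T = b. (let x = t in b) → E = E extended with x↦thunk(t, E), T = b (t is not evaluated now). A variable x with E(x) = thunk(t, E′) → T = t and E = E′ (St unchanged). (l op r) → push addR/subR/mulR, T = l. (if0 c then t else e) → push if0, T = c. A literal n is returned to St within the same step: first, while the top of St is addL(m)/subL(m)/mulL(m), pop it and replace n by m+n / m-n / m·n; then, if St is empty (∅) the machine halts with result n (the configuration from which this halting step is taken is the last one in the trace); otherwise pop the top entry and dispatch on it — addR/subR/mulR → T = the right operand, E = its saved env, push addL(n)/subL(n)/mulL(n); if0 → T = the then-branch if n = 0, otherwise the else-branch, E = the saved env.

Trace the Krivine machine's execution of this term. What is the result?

Answer: -1

Derivation:
0. [T=((((λv. ((λp. 0) v)) 3) + (let w = 1 in w)) * ((2 * -2) - ((λq. ((λx. -3) -4)) -1))) | E=∅ | St=∅]
1. [T=(((λv. ((λp. 0) v)) 3) + (let w = 1 in w)) | E=∅ | St=[mulR]]
2. [T=((λv. ((λp. 0) v)) 3) | E=∅ | St=[addR :: mulR]]
3. [T=(λv. ((λp. 0) v)) | E=∅ | St=[thunk :: addR :: mulR]]
4. [T=((λp. 0) v) | E={v↦thunk(3, ∅)} | St=[addR :: mulR]]
5. [T=(λp. 0) | E={v↦thunk(3, ∅)} | St=[thunk :: addR :: mulR]]
6. [T=0 | E={p↦thunk(v, {v↦thunk(3, ∅)}), v↦thunk(3, ∅)} | St=[addR :: mulR]]
7. [T=(let w = 1 in w) | E=∅ | St=[addL(0) :: mulR]]
8. [T=w | E={w↦thunk(1, ∅)} | St=[addL(0) :: mulR]]
9. [T=1 | E=∅ | St=[addL(0) :: mulR]]
10. [T=((2 * -2) - ((λq. ((λx. -3) -4)) -1)) | E=∅ | St=[mulL(1)]]
11. [T=(2 * -2) | E=∅ | St=[subR :: mulL(1)]]
12. [T=2 | E=∅ | St=[mulR :: subR :: mulL(1)]]
13. [T=-2 | E=∅ | St=[mulL(2) :: subR :: mulL(1)]]
14. [T=((λq. ((λx. -3) -4)) -1) | E=∅ | St=[subL(-4) :: mulL(1)]]
15. [T=(λq. ((λx. -3) -4)) | E=∅ | St=[thunk :: subL(-4) :: mulL(1)]]
16. [T=((λx. -3) -4) | E={q↦thunk(-1, ∅)} | St=[subL(-4) :: mulL(1)]]
17. [T=(λx. -3) | E={q↦thunk(-1, ∅)} | St=[thunk :: subL(-4) :: mulL(1)]]
18. [T=-3 | E={x↦thunk(-4, {q↦thunk(-1, ∅)}), q↦thunk(-1, ∅)} | St=[subL(-4) :: mulL(1)]]
→ final value -1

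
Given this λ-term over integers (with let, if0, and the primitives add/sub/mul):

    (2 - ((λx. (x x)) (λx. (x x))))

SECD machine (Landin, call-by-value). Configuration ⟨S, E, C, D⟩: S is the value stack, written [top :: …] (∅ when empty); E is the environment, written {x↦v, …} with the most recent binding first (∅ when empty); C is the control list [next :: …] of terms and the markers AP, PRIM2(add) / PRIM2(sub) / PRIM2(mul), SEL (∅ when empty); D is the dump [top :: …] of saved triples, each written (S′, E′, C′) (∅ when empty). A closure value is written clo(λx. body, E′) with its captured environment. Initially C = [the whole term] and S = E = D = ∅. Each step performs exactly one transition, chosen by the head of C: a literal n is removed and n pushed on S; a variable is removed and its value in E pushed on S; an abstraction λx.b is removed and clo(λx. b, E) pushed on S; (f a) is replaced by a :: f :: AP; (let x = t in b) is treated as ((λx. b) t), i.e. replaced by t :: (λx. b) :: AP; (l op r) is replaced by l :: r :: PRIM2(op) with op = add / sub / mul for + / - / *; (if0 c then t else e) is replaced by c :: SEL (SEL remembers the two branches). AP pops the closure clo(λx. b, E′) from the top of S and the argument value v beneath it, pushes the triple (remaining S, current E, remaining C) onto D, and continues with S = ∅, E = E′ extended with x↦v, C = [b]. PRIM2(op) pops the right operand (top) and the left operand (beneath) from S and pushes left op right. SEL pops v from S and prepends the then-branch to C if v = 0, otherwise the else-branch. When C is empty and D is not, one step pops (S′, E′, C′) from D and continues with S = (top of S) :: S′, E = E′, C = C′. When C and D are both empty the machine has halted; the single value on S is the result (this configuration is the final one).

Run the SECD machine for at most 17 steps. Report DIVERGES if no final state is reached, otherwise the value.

Answer: DIVERGES (no final state within 17 steps)

Execution trace:
t=0: ⟨S=∅; E=∅; C=[(2 - ((λx. (x x)) (λx. (x x))))]; D=∅⟩
t=1: ⟨S=∅; E=∅; C=[2 :: ((λx. (x x)) (λx. (x x))) :: PRIM2(sub)]; D=∅⟩
t=2: ⟨S=[2]; E=∅; C=[((λx. (x x)) (λx. (x x))) :: PRIM2(sub)]; D=∅⟩
t=3: ⟨S=[2]; E=∅; C=[(λx. (x x)) :: (λx. (x x)) :: AP :: PRIM2(sub)]; D=∅⟩
t=4: ⟨S=[clo(λx. (x x), ∅) :: 2]; E=∅; C=[(λx. (x x)) :: AP :: PRIM2(sub)]; D=∅⟩
t=5: ⟨S=[clo(λx. (x x), ∅) :: clo(λx. (x x), ∅) :: 2]; E=∅; C=[AP :: PRIM2(sub)]; D=∅⟩
t=6: ⟨S=∅; E={x↦clo(λx. (x x), ∅)}; C=[(x x)]; D=[([2], ∅, [PRIM2(sub)])]⟩
t=7: ⟨S=∅; E={x↦clo(λx. (x x), ∅)}; C=[x :: x :: AP]; D=[([2], ∅, [PRIM2(sub)])]⟩
t=8: ⟨S=[clo(λx. (x x), ∅)]; E={x↦clo(λx. (x x), ∅)}; C=[x :: AP]; D=[([2], ∅, [PRIM2(sub)])]⟩
t=9: ⟨S=[clo(λx. (x x), ∅) :: clo(λx. (x x), ∅)]; E={x↦clo(λx. (x x), ∅)}; C=[AP]; D=[([2], ∅, [PRIM2(sub)])]⟩
t=10: ⟨S=∅; E={x↦clo(λx. (x x), ∅)}; C=[(x x)]; D=[(∅, {x↦clo(λx. (x x), ∅)}, ∅) :: ([2], ∅, [PRIM2(sub)])]⟩
t=11: ⟨S=∅; E={x↦clo(λx. (x x), ∅)}; C=[x :: x :: AP]; D=[(∅, {x↦clo(λx. (x x), ∅)}, ∅) :: ([2], ∅, [PRIM2(sub)])]⟩
t=12: ⟨S=[clo(λx. (x x), ∅)]; E={x↦clo(λx. (x x), ∅)}; C=[x :: AP]; D=[(∅, {x↦clo(λx. (x x), ∅)}, ∅) :: ([2], ∅, [PRIM2(sub)])]⟩
t=13: ⟨S=[clo(λx. (x x), ∅) :: clo(λx. (x x), ∅)]; E={x↦clo(λx. (x x), ∅)}; C=[AP]; D=[(∅, {x↦clo(λx. (x x), ∅)}, ∅) :: ([2], ∅, [PRIM2(sub)])]⟩
t=14: ⟨S=∅; E={x↦clo(λx. (x x), ∅)}; C=[(x x)]; D=[(∅, {x↦clo(λx. (x x), ∅)}, ∅) :: (∅, {x↦clo(λx. (x x), ∅)}, ∅) :: ([2], ∅, [PRIM2(sub)])]⟩
t=15: ⟨S=∅; E={x↦clo(λx. (x x), ∅)}; C=[x :: x :: AP]; D=[(∅, {x↦clo(λx. (x x), ∅)}, ∅) :: (∅, {x↦clo(λx. (x x), ∅)}, ∅) :: ([2], ∅, [PRIM2(sub)])]⟩
t=16: ⟨S=[clo(λx. (x x), ∅)]; E={x↦clo(λx. (x x), ∅)}; C=[x :: AP]; D=[(∅, {x↦clo(λx. (x x), ∅)}, ∅) :: (∅, {x↦clo(λx. (x x), ∅)}, ∅) :: ([2], ∅, [PRIM2(sub)])]⟩
t=17: ⟨S=[clo(λx. (x x), ∅) :: clo(λx. (x x), ∅)]; E={x↦clo(λx. (x x), ∅)}; C=[AP]; D=[(∅, {x↦clo(λx. (x x), ∅)}, ∅) :: (∅, {x↦clo(λx. (x x), ∅)}, ∅) :: ([2], ∅, [PRIM2(sub)])]⟩
→ 17 transitions taken and the configuration is still not final: no result within 17 steps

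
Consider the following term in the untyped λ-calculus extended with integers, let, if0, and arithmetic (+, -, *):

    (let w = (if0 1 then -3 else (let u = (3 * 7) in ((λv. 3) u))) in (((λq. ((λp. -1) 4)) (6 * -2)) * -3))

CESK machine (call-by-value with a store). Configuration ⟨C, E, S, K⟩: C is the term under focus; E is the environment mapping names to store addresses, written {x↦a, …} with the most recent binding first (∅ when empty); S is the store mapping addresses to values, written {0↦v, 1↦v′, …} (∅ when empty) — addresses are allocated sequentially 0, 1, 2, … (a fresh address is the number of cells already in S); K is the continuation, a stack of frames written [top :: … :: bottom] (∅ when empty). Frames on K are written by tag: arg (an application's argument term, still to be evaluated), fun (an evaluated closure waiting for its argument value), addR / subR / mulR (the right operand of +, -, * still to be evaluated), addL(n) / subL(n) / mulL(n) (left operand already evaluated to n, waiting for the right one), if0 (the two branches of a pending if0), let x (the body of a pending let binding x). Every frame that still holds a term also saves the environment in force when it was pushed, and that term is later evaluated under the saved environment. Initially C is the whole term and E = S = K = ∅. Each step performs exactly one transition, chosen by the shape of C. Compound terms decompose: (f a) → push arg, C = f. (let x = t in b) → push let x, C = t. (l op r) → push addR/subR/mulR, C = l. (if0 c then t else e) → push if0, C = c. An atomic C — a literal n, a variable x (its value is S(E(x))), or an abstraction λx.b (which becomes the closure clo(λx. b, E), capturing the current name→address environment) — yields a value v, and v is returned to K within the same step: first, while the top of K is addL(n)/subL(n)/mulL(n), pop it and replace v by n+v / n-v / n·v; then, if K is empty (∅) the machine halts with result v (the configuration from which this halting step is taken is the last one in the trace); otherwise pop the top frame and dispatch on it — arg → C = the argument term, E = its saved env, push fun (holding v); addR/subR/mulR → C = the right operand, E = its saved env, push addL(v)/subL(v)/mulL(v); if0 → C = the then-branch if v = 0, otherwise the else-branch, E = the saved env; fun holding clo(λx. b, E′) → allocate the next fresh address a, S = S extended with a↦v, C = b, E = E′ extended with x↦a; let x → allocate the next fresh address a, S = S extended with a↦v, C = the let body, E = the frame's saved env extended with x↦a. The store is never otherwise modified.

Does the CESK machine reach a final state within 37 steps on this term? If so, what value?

0. <C=(let w = (if0 1 then -3 else (let u = (3 * 7) in ((λv. 3) u))) in (((λq. ((λp. -1) 4)) (6 * -2)) * -3)), E=∅, S=∅, K=∅>
1. <C=(if0 1 then -3 else (let u = (3 * 7) in ((λv. 3) u))), E=∅, S=∅, K=[let w]>
2. <C=1, E=∅, S=∅, K=[if0 :: let w]>
3. <C=(let u = (3 * 7) in ((λv. 3) u)), E=∅, S=∅, K=[let w]>
4. <C=(3 * 7), E=∅, S=∅, K=[let u :: let w]>
5. <C=3, E=∅, S=∅, K=[mulR :: let u :: let w]>
6. <C=7, E=∅, S=∅, K=[mulL(3) :: let u :: let w]>
7. <C=((λv. 3) u), E={u↦0}, S={0↦21}, K=[let w]>
8. <C=(λv. 3), E={u↦0}, S={0↦21}, K=[arg :: let w]>
9. <C=u, E={u↦0}, S={0↦21}, K=[fun :: let w]>
10. <C=3, E={v↦1, u↦0}, S={0↦21, 1↦21}, K=[let w]>
11. <C=(((λq. ((λp. -1) 4)) (6 * -2)) * -3), E={w↦2}, S={0↦21, 1↦21, 2↦3}, K=∅>
12. <C=((λq. ((λp. -1) 4)) (6 * -2)), E={w↦2}, S={0↦21, 1↦21, 2↦3}, K=[mulR]>
13. <C=(λq. ((λp. -1) 4)), E={w↦2}, S={0↦21, 1↦21, 2↦3}, K=[arg :: mulR]>
14. <C=(6 * -2), E={w↦2}, S={0↦21, 1↦21, 2↦3}, K=[fun :: mulR]>
15. <C=6, E={w↦2}, S={0↦21, 1↦21, 2↦3}, K=[mulR :: fun :: mulR]>
16. <C=-2, E={w↦2}, S={0↦21, 1↦21, 2↦3}, K=[mulL(6) :: fun :: mulR]>
17. <C=((λp. -1) 4), E={q↦3, w↦2}, S={0↦21, 1↦21, 2↦3, 3↦-12}, K=[mulR]>
18. <C=(λp. -1), E={q↦3, w↦2}, S={0↦21, 1↦21, 2↦3, 3↦-12}, K=[arg :: mulR]>
19. <C=4, E={q↦3, w↦2}, S={0↦21, 1↦21, 2↦3, 3↦-12}, K=[fun :: mulR]>
20. <C=-1, E={p↦4, q↦3, w↦2}, S={0↦21, 1↦21, 2↦3, 3↦-12, 4↦4}, K=[mulR]>
21. <C=-3, E={w↦2}, S={0↦21, 1↦21, 2↦3, 3↦-12, 4↦4}, K=[mulL(-1)]>
→ final value 3

Answer: 3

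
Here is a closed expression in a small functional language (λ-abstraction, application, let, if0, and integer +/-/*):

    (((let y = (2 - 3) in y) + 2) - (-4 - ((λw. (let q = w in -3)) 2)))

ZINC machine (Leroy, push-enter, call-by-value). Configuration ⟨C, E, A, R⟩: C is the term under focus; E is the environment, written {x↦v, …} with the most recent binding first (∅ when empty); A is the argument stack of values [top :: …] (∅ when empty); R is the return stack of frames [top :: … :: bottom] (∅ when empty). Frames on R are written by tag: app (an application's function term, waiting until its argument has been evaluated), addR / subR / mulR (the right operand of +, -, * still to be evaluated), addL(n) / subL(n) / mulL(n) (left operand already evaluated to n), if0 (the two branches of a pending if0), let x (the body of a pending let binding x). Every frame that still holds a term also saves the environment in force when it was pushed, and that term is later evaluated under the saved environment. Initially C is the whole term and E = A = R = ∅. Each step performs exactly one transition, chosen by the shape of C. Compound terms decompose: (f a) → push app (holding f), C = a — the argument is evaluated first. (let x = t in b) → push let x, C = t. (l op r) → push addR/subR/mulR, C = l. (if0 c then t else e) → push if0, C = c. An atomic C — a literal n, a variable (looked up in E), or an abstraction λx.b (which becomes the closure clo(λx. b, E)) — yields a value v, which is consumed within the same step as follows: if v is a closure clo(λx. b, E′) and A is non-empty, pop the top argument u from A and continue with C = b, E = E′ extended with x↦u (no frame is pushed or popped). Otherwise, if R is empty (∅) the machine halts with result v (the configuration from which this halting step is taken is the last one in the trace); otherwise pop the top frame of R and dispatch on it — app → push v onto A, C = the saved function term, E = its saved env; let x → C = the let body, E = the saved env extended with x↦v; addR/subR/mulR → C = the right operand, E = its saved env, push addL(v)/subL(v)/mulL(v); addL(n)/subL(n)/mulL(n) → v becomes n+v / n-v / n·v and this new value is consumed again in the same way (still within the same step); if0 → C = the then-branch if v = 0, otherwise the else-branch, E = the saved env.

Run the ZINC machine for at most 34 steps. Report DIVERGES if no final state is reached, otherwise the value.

[0] ⟨C=(((let y = (2 - 3) in y) + 2) - (-4 - ((λw. (let q = w in -3)) 2))); E=∅; A=∅; R=∅⟩
[1] ⟨C=((let y = (2 - 3) in y) + 2); E=∅; A=∅; R=[subR]⟩
[2] ⟨C=(let y = (2 - 3) in y); E=∅; A=∅; R=[addR :: subR]⟩
[3] ⟨C=(2 - 3); E=∅; A=∅; R=[let y :: addR :: subR]⟩
[4] ⟨C=2; E=∅; A=∅; R=[subR :: let y :: addR :: subR]⟩
[5] ⟨C=3; E=∅; A=∅; R=[subL(2) :: let y :: addR :: subR]⟩
[6] ⟨C=y; E={y↦-1}; A=∅; R=[addR :: subR]⟩
[7] ⟨C=2; E=∅; A=∅; R=[addL(-1) :: subR]⟩
[8] ⟨C=(-4 - ((λw. (let q = w in -3)) 2)); E=∅; A=∅; R=[subL(1)]⟩
[9] ⟨C=-4; E=∅; A=∅; R=[subR :: subL(1)]⟩
[10] ⟨C=((λw. (let q = w in -3)) 2); E=∅; A=∅; R=[subL(-4) :: subL(1)]⟩
[11] ⟨C=2; E=∅; A=∅; R=[app :: subL(-4) :: subL(1)]⟩
[12] ⟨C=(λw. (let q = w in -3)); E=∅; A=[2]; R=[subL(-4) :: subL(1)]⟩
[13] ⟨C=(let q = w in -3); E={w↦2}; A=∅; R=[subL(-4) :: subL(1)]⟩
[14] ⟨C=w; E={w↦2}; A=∅; R=[let q :: subL(-4) :: subL(1)]⟩
[15] ⟨C=-3; E={q↦2, w↦2}; A=∅; R=[subL(-4) :: subL(1)]⟩
→ final value 2

Answer: 2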